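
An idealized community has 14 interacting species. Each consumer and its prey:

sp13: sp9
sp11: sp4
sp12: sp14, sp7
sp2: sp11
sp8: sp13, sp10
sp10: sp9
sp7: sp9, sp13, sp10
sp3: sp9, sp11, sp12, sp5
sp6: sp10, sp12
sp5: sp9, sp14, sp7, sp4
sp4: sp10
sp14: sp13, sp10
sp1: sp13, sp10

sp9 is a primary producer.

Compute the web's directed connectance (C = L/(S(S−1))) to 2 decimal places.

C = 0.14

The web has S = 14 species and L = 26 feeding links.
C = L / (S(S−1)) = 26 / 182 = 0.1429 ≈ 0.14.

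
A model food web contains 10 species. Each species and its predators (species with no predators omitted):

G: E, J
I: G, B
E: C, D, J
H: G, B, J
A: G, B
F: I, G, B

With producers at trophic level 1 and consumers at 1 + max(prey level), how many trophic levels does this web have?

5

Producers (level 1): A, H, F.
F → I → G → E → D gives D level 5.
No species has a prey at level 5, so no species reaches level 6.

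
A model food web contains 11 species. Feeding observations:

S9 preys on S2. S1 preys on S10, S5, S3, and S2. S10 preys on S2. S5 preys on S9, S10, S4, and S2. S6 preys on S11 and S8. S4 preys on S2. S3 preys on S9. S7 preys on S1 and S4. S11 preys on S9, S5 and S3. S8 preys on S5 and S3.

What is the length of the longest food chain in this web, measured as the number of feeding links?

4 links

One longest chain: S2 → S9 → S5 → S8 → S6.
It has 5 species and 4 links.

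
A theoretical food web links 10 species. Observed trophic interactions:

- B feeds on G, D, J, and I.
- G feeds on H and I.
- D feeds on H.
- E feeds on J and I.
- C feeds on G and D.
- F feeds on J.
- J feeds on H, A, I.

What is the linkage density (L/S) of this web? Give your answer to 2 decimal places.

L/S = 1.50

There are L = 15 links among S = 10 species.
L/S = 15/10 = 1.5000 ≈ 1.50.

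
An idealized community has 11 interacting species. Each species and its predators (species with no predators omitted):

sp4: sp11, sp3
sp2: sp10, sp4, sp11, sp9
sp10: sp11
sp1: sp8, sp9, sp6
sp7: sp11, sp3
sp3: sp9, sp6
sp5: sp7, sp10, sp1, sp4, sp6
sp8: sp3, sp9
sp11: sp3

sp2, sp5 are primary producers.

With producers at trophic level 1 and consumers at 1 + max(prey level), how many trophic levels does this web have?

5

Producers (level 1): sp2, sp5.
sp5 → sp7 → sp11 → sp3 → sp9 gives sp9 level 5.
No species has a prey at level 5, so no species reaches level 6.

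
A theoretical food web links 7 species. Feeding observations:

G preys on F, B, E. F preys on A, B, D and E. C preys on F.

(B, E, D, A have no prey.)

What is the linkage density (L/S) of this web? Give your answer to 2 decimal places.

L/S = 1.14

There are L = 8 links among S = 7 species.
L/S = 8/7 = 1.1429 ≈ 1.14.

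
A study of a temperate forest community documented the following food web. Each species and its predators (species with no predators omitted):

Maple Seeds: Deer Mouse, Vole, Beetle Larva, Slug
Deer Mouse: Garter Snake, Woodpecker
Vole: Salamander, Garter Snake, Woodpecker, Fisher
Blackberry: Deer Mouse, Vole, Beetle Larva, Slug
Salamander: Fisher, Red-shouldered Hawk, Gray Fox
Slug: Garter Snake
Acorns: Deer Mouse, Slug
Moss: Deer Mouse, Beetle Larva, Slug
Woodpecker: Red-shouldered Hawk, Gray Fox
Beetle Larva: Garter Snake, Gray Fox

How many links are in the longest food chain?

3 links

One longest chain: Blackberry → Vole → Salamander → Fisher.
It has 4 species and 3 links.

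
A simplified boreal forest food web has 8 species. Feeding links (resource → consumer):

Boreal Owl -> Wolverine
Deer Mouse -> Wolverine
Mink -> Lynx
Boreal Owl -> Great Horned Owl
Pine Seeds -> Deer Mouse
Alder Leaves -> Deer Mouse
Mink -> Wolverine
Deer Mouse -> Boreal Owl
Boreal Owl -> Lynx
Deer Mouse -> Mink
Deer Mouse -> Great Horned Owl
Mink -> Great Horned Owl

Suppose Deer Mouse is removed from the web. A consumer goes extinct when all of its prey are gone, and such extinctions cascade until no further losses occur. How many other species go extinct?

5

Remove Deer Mouse.
Round 1: Boreal Owl (all prey gone), Mink (all prey gone) → extinct.
Round 2: Wolverine (all prey gone), Lynx (all prey gone), Great Horned Owl (all prey gone) → extinct.
No further losses. Total secondary extinctions: 5.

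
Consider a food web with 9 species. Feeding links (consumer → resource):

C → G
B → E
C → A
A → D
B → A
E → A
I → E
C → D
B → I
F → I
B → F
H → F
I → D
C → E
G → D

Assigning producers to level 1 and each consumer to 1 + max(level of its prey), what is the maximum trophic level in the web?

Producers (level 1): D.
D → A → E → I → F → B gives B level 6.
No species has a prey at level 6, so no species reaches level 7.

6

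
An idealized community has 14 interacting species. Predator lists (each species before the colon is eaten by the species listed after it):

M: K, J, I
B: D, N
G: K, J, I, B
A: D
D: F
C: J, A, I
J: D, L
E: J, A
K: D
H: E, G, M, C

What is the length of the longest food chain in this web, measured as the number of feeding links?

One longest chain: H → G → B → D → F.
It has 5 species and 4 links.

4 links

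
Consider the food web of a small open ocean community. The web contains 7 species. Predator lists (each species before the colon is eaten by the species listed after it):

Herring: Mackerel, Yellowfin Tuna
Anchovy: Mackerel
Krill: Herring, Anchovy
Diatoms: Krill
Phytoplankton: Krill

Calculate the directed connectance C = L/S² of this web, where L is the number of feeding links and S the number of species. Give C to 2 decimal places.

C = 0.14

The web has S = 7 species and L = 7 feeding links.
C = L / S² = 7 / 49 = 0.1429 ≈ 0.14.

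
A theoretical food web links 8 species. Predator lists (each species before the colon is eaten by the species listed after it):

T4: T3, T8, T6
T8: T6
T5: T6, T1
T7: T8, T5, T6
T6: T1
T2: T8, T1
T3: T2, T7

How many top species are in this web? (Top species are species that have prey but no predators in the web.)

Top species (has prey, but nothing eats it): T1.
Count: 1.

1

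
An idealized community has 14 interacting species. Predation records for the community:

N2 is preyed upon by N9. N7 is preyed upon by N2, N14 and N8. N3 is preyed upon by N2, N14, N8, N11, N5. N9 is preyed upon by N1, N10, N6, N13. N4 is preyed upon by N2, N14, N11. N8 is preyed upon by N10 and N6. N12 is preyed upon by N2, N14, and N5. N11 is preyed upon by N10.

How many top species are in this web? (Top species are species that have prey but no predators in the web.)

6

Top species (has prey, but nothing eats it): N14, N5, N13, N6, N10, N1.
Count: 6.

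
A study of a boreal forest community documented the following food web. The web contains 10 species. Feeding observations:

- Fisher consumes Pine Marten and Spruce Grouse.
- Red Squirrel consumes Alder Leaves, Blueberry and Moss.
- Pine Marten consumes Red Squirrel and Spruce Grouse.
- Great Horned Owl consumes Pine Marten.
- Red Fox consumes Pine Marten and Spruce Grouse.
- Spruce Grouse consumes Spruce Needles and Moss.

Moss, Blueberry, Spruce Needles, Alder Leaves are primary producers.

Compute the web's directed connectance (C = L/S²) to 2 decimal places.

The web has S = 10 species and L = 12 feeding links.
C = L / S² = 12 / 100 = 0.1200 ≈ 0.12.

C = 0.12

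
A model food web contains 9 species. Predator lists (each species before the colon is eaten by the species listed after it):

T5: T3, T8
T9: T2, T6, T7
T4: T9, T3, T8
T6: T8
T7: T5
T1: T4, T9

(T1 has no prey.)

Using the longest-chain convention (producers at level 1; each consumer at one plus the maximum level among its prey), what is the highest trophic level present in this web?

Producers (level 1): T1.
T1 → T4 → T9 → T7 → T5 → T3 gives T3 level 6.
No species has a prey at level 6, so no species reaches level 7.

6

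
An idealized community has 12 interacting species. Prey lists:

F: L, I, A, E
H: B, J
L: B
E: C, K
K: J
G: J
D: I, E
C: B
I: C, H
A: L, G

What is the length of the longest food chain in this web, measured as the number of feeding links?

One longest chain: B → C → E → D.
It has 4 species and 3 links.

3 links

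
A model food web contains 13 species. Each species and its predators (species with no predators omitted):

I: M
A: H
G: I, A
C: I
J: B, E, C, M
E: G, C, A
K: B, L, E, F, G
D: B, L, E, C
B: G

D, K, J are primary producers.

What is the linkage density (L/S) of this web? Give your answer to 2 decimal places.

L/S = 1.69

There are L = 22 links among S = 13 species.
L/S = 22/13 = 1.6923 ≈ 1.69.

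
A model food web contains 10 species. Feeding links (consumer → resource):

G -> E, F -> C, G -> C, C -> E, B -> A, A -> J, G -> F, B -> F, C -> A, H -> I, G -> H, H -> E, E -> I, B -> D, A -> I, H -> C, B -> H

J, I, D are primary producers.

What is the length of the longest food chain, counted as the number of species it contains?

5 species

One longest chain: J → A → C → F → G.
It has 5 species and 4 links.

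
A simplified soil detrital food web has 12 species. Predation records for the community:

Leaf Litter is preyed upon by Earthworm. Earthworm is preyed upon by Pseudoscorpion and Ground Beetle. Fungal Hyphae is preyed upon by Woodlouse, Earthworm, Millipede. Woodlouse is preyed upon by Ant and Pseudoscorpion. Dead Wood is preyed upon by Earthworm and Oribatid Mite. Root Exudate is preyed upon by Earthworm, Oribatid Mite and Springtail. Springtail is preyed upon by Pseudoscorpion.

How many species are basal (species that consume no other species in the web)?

Basal species (no prey listed): Leaf Litter, Fungal Hyphae, Root Exudate, Dead Wood.
Count: 4.

4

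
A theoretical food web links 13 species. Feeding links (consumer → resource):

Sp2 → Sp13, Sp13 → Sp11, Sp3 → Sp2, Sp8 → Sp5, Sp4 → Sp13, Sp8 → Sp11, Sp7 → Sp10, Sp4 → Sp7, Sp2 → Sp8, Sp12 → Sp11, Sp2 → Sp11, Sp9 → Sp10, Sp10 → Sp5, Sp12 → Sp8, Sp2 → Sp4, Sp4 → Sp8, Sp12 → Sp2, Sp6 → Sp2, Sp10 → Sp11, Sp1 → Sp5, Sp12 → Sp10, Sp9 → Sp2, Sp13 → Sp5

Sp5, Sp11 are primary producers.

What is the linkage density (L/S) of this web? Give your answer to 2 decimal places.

L/S = 1.77

There are L = 23 links among S = 13 species.
L/S = 23/13 = 1.7692 ≈ 1.77.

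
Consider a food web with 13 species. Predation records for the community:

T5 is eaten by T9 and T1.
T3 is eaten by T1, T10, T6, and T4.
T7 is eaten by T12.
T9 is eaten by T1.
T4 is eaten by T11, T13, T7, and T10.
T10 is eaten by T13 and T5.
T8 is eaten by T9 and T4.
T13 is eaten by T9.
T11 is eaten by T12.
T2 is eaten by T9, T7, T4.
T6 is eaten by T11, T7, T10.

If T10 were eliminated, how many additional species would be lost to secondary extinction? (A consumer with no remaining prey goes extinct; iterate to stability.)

Remove T10.
Round 1: T5 (all prey gone) → extinct.
No further losses. Total secondary extinctions: 1.

1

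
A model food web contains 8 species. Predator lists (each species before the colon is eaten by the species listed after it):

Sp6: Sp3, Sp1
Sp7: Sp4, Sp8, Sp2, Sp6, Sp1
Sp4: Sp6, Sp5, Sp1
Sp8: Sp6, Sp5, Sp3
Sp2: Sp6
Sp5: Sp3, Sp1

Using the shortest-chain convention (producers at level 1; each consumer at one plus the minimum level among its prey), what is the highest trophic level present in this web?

Producers (level 1): Sp7.
Following each consumer down to its lowest-level prey: Sp7 → Sp4 → Sp5 (levels 1 through 3).
All prey of Sp5 (Sp4 2, Sp8 2) are at level 2 or above, so Sp5 is at level 1 + 2 = 3.
Every consumer has at least one prey at level 2 or below, so none exceeds level 3.

3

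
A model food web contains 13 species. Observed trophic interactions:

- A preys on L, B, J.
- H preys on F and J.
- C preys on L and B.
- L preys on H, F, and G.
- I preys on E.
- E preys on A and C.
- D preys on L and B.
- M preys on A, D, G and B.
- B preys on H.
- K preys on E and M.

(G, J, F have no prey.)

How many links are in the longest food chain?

One longest chain: J → H → L → A → E → I.
It has 6 species and 5 links.

5 links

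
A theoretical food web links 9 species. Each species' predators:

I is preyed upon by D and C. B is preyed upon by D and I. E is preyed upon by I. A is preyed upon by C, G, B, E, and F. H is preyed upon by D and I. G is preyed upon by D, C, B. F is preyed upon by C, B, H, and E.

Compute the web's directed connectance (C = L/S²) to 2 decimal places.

C = 0.23

The web has S = 9 species and L = 19 feeding links.
C = L / S² = 19 / 81 = 0.2346 ≈ 0.23.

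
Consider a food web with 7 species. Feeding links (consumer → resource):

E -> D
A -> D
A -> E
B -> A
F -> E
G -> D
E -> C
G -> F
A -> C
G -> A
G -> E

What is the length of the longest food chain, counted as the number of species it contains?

One longest chain: D → E → A → G.
It has 4 species and 3 links.

4 species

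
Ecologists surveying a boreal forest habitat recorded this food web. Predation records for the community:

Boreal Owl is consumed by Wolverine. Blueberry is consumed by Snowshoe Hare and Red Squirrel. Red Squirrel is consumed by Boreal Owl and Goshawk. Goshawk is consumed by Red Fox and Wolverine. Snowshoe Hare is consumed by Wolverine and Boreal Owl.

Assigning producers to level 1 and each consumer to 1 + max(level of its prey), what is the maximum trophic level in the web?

4

Producers (level 1): Blueberry.
Blueberry → Red Squirrel → Goshawk → Wolverine gives Wolverine level 4.
No species has a prey at level 4, so no species reaches level 5.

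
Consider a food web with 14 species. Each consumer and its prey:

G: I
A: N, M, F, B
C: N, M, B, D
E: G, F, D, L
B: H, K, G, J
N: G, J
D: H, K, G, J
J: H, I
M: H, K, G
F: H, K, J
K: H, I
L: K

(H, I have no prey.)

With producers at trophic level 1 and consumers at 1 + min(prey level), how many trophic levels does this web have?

Producers (level 1): H, I.
Following each consumer down to its lowest-level prey: H → B → A (levels 1 through 3).
All prey of A (B 2, M 2, F 2, N 3) are at level 2 or above, so A is at level 1 + 2 = 3.
Every consumer has at least one prey at level 2 or below, so none exceeds level 3.

3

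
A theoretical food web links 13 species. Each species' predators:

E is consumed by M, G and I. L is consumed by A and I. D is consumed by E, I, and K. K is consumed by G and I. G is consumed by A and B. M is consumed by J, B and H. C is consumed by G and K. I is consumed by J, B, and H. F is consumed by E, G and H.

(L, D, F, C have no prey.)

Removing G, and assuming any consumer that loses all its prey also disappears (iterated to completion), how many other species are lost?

0

Remove G.
Every predator of it retains at least one other prey: B still has I, M; A still has L.
No consumer loses all prey, so no secondary extinctions occur.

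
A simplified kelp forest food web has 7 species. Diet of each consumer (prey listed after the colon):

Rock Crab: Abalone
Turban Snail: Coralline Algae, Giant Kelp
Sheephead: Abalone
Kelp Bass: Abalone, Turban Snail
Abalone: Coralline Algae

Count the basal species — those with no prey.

Basal species (no prey listed): Coralline Algae, Giant Kelp.
Count: 2.

2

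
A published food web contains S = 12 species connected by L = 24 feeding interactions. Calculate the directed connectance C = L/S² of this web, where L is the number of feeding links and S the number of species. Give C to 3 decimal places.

The web has S = 12 species and L = 24 feeding links.
C = L / S² = 24 / 144 = 0.1667 ≈ 0.167.

C = 0.167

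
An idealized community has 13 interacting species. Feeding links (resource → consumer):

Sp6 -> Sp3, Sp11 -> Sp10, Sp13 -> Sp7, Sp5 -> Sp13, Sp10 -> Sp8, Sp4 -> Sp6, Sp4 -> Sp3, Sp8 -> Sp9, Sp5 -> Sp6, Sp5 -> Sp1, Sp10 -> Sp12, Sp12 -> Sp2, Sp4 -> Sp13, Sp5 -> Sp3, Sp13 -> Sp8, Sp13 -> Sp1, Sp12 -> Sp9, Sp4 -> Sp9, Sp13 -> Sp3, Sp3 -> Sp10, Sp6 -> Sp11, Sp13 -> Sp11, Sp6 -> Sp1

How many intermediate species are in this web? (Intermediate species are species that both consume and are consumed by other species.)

7

Intermediate species (has both prey and predators): Sp13, Sp6, Sp11, Sp3, Sp10, Sp8, Sp12.
Count: 7.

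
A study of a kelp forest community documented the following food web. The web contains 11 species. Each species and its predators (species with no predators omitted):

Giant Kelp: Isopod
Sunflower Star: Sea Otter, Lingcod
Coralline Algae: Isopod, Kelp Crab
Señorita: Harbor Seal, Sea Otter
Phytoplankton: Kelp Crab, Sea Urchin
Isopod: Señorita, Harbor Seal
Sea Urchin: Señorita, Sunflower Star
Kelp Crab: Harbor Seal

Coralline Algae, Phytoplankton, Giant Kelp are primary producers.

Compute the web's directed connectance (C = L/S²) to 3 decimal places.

C = 0.116

The web has S = 11 species and L = 14 feeding links.
C = L / S² = 14 / 121 = 0.1157 ≈ 0.116.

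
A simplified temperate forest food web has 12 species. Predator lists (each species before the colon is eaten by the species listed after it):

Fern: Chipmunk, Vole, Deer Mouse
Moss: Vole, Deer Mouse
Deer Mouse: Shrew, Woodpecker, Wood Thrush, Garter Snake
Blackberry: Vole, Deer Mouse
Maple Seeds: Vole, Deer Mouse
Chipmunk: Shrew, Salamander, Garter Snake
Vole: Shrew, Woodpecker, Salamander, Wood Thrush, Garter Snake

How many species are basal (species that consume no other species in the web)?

Basal species (no prey listed): Moss, Blackberry, Fern, Maple Seeds.
Count: 4.

4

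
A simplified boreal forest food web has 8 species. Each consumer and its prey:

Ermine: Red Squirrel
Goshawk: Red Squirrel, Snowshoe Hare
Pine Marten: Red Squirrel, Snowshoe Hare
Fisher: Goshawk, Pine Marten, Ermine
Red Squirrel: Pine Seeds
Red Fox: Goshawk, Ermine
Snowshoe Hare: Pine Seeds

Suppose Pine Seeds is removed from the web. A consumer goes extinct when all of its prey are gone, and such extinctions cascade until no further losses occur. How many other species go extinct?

Remove Pine Seeds.
Round 1: Red Squirrel (all prey gone), Snowshoe Hare (all prey gone) → extinct.
Round 2: Goshawk (all prey gone), Pine Marten (all prey gone), Ermine (all prey gone) → extinct.
Round 3: Fisher (all prey gone), Red Fox (all prey gone) → extinct.
No further losses. Total secondary extinctions: 7.

7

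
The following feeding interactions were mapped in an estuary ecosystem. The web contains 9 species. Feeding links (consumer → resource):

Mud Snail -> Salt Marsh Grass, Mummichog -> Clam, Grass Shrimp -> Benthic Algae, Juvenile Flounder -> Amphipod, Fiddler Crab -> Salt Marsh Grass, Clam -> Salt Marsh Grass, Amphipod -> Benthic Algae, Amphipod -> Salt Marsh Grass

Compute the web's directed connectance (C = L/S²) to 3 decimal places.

The web has S = 9 species and L = 8 feeding links.
C = L / S² = 8 / 81 = 0.0988 ≈ 0.099.

C = 0.099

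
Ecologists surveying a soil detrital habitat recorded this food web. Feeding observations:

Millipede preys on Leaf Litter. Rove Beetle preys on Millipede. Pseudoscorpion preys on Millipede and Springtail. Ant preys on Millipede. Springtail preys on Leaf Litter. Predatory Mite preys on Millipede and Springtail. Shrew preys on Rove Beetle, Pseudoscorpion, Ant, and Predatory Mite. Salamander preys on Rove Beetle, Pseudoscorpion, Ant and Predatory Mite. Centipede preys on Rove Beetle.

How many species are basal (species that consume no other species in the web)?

1

Basal species (no prey listed): Leaf Litter.
Count: 1.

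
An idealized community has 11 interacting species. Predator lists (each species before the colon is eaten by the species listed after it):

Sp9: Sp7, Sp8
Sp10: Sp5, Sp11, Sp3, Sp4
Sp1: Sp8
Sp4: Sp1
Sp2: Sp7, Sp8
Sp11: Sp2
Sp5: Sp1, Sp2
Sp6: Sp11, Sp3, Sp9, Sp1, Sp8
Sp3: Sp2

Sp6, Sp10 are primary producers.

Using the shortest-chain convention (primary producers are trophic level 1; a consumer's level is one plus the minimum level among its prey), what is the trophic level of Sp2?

Sp10 is a producer → level 1.
Sp5 eats Sp10 → level 2.
Sp2 eats Sp5 → level 3.
No prey of Sp2 is below level 2, so 3 is the minimum.

Trophic level 3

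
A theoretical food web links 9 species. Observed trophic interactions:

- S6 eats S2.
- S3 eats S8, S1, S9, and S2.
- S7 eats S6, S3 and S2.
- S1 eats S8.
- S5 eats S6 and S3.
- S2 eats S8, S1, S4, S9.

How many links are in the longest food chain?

4 links

One longest chain: S8 → S1 → S2 → S3 → S7.
It has 5 species and 4 links.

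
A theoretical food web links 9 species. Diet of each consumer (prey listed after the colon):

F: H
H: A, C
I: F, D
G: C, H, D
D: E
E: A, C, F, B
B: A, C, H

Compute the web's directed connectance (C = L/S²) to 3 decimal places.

The web has S = 9 species and L = 16 feeding links.
C = L / S² = 16 / 81 = 0.1975 ≈ 0.198.

C = 0.198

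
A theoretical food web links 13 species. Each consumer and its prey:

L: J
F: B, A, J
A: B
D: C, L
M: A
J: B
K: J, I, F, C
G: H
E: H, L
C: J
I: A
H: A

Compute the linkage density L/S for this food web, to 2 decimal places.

There are L = 19 links among S = 13 species.
L/S = 19/13 = 1.4615 ≈ 1.46.

L/S = 1.46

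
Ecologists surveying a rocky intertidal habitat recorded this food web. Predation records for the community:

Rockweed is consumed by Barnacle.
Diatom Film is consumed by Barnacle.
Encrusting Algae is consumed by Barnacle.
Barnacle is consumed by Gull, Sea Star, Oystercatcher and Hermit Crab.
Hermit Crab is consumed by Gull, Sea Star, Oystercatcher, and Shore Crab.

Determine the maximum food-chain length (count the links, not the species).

3 links

One longest chain: Encrusting Algae → Barnacle → Hermit Crab → Shore Crab.
It has 4 species and 3 links.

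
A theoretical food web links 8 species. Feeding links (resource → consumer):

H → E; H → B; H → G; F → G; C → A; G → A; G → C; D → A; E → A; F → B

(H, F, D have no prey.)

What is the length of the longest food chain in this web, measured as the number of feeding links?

One longest chain: H → G → C → A.
It has 4 species and 3 links.

3 links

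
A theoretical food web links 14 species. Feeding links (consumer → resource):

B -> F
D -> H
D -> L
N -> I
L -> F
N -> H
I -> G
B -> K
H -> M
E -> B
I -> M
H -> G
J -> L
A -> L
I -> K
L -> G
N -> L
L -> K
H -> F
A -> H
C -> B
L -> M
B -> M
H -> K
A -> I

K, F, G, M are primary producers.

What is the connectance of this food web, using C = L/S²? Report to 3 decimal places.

C = 0.128

The web has S = 14 species and L = 25 feeding links.
C = L / S² = 25 / 196 = 0.1276 ≈ 0.128.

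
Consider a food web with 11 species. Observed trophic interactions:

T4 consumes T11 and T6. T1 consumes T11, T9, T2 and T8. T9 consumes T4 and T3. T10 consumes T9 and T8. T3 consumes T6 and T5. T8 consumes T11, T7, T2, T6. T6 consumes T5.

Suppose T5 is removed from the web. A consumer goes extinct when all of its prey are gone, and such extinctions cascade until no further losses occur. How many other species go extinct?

Remove T5.
Round 1: T6 (all prey gone) → extinct.
Round 2: T3 (all prey gone) → extinct.
No further losses. Total secondary extinctions: 2.

2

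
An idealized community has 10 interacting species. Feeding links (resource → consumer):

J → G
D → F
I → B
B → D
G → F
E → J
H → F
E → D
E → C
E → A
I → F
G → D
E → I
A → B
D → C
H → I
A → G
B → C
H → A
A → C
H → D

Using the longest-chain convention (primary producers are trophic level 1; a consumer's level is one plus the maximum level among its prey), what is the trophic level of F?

Trophic level 5

E is a producer → level 1.
J eats E → level 2.
G eats J (level 2); other prey at levels: A 2 → level 3.
D eats G (level 3); other prey at levels: E 1, H 1, B 3 → level 4.
F eats D (level 4); other prey at levels: H 1, I 2, G 3 → level 5.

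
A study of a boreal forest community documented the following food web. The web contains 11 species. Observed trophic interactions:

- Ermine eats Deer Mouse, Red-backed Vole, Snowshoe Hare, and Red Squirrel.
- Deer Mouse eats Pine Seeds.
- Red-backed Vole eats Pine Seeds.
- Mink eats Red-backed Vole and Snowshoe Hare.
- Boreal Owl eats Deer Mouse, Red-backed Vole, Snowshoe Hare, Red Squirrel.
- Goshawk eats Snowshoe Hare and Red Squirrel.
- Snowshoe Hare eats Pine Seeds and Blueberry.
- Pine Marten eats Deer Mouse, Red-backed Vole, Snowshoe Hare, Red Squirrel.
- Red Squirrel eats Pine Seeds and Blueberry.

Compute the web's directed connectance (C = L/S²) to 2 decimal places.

The web has S = 11 species and L = 22 feeding links.
C = L / S² = 22 / 121 = 0.1818 ≈ 0.18.

C = 0.18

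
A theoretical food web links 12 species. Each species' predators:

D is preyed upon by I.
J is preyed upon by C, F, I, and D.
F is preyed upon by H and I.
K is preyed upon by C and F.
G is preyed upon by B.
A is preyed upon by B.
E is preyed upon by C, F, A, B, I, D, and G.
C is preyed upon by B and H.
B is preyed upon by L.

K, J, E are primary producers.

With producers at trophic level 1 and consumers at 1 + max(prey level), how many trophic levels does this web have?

Producers (level 1): K, J, E.
E → G → B → L gives L level 4.
No species has a prey at level 4, so no species reaches level 5.

4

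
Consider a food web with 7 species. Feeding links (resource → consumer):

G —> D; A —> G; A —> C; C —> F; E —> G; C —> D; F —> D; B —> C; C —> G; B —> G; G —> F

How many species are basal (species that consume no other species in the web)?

Basal species (no prey listed): A, B, E.
Count: 3.

3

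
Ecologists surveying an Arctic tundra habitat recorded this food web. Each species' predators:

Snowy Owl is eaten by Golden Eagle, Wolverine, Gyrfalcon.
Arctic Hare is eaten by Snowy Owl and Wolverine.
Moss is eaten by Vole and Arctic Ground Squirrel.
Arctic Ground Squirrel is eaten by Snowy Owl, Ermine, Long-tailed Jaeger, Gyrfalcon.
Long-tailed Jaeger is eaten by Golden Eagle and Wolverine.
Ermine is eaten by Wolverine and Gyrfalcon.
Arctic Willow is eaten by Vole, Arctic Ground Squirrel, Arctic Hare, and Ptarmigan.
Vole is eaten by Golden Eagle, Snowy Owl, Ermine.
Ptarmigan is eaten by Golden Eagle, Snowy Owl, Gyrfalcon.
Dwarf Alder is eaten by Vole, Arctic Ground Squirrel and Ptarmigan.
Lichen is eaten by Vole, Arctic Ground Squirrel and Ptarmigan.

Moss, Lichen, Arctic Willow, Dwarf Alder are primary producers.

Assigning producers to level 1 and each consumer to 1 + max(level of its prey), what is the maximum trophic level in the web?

4

Producers (level 1): Moss, Lichen, Arctic Willow, Dwarf Alder.
Moss → Arctic Ground Squirrel → Snowy Owl → Gyrfalcon gives Gyrfalcon level 4.
No species has a prey at level 4, so no species reaches level 5.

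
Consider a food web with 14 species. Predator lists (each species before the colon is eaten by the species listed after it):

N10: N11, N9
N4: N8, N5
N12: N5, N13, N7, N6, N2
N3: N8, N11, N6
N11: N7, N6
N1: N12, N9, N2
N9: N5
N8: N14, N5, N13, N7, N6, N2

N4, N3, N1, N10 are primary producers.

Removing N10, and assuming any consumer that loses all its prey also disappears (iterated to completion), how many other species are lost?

0

Remove N10.
Every predator of it retains at least one other prey: N11 still has N3; N9 still has N1.
No consumer loses all prey, so no secondary extinctions occur.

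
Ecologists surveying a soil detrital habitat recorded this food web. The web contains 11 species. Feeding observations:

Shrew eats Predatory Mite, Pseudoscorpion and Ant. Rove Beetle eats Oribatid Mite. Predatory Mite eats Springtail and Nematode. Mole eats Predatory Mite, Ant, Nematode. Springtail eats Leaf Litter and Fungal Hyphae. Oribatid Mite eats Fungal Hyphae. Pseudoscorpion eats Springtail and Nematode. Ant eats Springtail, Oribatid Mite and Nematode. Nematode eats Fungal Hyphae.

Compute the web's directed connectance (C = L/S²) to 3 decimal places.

C = 0.149

The web has S = 11 species and L = 18 feeding links.
C = L / S² = 18 / 121 = 0.1488 ≈ 0.149.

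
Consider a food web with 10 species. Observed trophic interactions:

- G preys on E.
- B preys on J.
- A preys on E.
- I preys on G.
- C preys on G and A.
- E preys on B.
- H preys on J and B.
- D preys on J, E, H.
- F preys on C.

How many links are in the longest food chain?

One longest chain: J → B → E → G → C → F.
It has 6 species and 5 links.

5 links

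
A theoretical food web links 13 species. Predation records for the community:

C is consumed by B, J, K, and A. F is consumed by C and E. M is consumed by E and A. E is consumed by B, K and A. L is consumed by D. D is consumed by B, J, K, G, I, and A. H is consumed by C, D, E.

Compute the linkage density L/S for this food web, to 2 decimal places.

There are L = 21 links among S = 13 species.
L/S = 21/13 = 1.6154 ≈ 1.62.

L/S = 1.62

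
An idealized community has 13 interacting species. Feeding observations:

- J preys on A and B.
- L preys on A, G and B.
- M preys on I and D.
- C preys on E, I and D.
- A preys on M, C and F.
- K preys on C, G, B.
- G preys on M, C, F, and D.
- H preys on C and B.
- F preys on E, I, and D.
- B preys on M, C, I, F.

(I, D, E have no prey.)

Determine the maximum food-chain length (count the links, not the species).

One longest chain: I → M → B → H.
It has 4 species and 3 links.

3 links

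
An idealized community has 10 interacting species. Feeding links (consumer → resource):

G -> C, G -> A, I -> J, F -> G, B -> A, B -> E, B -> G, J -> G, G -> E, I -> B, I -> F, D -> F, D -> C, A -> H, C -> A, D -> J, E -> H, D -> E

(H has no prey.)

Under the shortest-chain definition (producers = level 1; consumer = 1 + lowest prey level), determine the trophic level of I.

Trophic level 4

H is a producer → level 1.
A eats H → level 2.
B eats A → level 3.
I eats B → level 4.
No prey of I is below level 3, so 4 is the minimum.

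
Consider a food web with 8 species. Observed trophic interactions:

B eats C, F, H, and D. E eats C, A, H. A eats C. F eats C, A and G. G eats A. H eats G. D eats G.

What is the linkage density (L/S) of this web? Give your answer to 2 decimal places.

There are L = 14 links among S = 8 species.
L/S = 14/8 = 1.7500 ≈ 1.75.

L/S = 1.75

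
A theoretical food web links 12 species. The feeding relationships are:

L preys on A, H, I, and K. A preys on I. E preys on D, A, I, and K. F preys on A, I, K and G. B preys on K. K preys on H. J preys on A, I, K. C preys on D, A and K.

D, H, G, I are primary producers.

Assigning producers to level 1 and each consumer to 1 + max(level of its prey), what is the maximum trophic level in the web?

3

Producers (level 1): D, H, G, I.
I → A → E gives E level 3.
No species has a prey at level 3, so no species reaches level 4.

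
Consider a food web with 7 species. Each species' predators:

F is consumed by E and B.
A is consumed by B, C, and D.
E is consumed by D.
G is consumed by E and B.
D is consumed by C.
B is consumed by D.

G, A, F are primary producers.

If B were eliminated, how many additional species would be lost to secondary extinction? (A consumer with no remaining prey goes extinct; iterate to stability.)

Remove B.
Every predator of it retains at least one other prey: D still has A, E.
No consumer loses all prey, so no secondary extinctions occur.

0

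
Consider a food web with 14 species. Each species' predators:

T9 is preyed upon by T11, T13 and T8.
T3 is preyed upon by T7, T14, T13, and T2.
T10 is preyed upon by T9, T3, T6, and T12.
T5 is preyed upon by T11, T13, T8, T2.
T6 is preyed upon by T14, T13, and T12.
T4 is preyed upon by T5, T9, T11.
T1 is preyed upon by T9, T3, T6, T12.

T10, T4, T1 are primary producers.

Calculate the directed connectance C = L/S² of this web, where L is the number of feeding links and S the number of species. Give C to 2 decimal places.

The web has S = 14 species and L = 25 feeding links.
C = L / S² = 25 / 196 = 0.1276 ≈ 0.13.

C = 0.13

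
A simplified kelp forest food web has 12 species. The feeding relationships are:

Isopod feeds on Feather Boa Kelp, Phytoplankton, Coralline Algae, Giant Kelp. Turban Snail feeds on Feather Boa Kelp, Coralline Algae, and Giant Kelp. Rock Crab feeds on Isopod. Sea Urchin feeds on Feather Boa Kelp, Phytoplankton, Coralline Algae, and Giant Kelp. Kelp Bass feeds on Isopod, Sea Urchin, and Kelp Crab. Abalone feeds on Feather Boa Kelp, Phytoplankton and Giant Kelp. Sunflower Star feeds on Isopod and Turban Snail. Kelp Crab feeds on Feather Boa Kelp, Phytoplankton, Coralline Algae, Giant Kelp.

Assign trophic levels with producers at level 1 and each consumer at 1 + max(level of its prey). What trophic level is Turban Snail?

Feather Boa Kelp is a producer → level 1.
Turban Snail eats Feather Boa Kelp (level 1); other prey at levels: Giant Kelp 1, Coralline Algae 1 → level 2.

Trophic level 2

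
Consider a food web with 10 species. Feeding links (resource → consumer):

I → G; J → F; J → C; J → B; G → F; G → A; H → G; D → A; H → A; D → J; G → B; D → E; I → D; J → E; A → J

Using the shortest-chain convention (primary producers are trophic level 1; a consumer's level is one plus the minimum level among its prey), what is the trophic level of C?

I is a producer → level 1.
D eats I → level 2.
J eats D → level 3.
C eats J → level 4.
No prey of C is below level 3, so 4 is the minimum.

Trophic level 4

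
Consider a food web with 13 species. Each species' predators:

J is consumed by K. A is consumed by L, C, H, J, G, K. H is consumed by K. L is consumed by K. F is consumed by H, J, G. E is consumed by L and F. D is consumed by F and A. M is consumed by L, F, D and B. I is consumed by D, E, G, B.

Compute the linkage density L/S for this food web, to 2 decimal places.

L/S = 1.85

There are L = 24 links among S = 13 species.
L/S = 24/13 = 1.8462 ≈ 1.85.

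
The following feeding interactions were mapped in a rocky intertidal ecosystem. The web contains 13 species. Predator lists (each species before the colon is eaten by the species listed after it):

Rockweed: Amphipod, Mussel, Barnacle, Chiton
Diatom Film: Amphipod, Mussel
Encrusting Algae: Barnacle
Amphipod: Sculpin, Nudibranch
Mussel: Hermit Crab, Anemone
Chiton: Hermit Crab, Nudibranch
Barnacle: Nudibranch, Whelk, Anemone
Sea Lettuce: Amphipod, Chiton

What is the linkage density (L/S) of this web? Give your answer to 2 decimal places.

L/S = 1.38

There are L = 18 links among S = 13 species.
L/S = 18/13 = 1.3846 ≈ 1.38.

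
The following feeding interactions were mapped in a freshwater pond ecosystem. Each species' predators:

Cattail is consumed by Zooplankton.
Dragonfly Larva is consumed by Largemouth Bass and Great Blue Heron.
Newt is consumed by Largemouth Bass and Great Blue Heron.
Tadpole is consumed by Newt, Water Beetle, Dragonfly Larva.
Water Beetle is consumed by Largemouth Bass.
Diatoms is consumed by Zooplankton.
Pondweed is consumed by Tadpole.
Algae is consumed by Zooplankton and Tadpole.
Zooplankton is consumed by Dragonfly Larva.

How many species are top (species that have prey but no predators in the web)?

2

Top species (has prey, but nothing eats it): Largemouth Bass, Great Blue Heron.
Count: 2.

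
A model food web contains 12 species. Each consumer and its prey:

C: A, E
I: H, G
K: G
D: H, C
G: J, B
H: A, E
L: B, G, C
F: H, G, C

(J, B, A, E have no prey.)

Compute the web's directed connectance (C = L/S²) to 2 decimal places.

C = 0.12

The web has S = 12 species and L = 17 feeding links.
C = L / S² = 17 / 144 = 0.1181 ≈ 0.12.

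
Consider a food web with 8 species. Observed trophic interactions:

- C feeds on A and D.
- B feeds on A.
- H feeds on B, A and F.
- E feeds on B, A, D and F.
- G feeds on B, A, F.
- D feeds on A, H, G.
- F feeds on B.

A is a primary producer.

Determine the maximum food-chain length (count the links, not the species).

One longest chain: A → B → F → G → D → C.
It has 6 species and 5 links.

5 links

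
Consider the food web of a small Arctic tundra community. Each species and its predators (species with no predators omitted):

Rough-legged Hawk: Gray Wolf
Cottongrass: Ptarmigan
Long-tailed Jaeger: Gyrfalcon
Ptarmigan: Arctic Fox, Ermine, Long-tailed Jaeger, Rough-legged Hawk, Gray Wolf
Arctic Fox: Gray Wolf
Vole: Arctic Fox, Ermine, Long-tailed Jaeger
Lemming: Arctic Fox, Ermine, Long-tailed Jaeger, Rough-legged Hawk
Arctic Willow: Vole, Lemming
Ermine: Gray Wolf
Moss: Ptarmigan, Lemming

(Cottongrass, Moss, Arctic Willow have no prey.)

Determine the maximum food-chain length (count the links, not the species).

One longest chain: Cottongrass → Ptarmigan → Rough-legged Hawk → Gray Wolf.
It has 4 species and 3 links.

3 links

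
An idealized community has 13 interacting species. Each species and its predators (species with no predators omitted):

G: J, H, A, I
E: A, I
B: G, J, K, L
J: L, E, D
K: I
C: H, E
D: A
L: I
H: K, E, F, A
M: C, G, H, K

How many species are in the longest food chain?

One longest chain: B → G → J → E → A.
It has 5 species and 4 links.

5 species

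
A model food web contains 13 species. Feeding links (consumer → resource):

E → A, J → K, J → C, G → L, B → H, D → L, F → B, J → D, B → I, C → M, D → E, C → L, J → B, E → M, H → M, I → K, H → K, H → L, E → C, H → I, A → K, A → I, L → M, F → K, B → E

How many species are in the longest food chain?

One longest chain: M → L → C → E → B → F.
It has 6 species and 5 links.

6 species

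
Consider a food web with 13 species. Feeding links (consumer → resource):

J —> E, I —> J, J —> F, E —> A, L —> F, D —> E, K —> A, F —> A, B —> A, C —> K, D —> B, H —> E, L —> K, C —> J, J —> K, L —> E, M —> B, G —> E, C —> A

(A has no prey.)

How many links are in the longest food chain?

One longest chain: A → K → J → C.
It has 4 species and 3 links.

3 links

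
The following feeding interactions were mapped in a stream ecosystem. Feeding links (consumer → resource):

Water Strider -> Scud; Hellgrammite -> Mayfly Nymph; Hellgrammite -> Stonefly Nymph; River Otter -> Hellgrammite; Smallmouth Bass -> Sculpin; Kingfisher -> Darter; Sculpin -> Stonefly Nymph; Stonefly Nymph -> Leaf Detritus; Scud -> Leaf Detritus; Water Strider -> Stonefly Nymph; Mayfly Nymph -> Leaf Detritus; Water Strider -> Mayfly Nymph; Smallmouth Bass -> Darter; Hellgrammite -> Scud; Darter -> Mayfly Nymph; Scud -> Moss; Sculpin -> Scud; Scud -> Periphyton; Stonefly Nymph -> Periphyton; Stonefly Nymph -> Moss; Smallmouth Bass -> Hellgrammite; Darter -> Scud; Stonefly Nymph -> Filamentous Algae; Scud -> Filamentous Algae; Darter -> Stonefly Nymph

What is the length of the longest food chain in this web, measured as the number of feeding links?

3 links

One longest chain: Moss → Scud → Hellgrammite → Smallmouth Bass.
It has 4 species and 3 links.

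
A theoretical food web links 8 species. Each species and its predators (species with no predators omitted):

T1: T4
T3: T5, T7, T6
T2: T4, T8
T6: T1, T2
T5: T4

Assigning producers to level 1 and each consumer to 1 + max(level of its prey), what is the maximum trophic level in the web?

4

Producers (level 1): T3.
T3 → T6 → T1 → T4 gives T4 level 4.
No species has a prey at level 4, so no species reaches level 5.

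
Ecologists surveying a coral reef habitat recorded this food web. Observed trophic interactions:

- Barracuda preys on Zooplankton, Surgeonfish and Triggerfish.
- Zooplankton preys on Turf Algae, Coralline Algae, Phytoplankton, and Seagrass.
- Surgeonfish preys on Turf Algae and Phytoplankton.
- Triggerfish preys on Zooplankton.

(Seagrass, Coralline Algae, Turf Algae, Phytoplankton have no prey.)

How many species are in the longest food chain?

One longest chain: Seagrass → Zooplankton → Triggerfish → Barracuda.
It has 4 species and 3 links.

4 species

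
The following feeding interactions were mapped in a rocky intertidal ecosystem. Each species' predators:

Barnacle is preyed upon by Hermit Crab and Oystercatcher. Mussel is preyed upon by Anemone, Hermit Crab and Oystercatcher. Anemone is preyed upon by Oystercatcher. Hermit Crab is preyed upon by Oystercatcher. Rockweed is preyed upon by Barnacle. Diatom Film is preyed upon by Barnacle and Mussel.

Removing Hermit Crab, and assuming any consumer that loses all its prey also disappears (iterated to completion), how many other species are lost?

0

Remove Hermit Crab.
Every predator of it retains at least one other prey: Oystercatcher still has Mussel, Barnacle, Anemone.
No consumer loses all prey, so no secondary extinctions occur.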